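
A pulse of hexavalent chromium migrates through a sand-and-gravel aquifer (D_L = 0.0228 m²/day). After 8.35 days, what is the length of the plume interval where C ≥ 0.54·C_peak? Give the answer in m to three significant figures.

1.37 m

The plume is Gaussian with σ = √(2Dt) = √(2 × 0.0228 × 8.35) = 0.6171 m.
C/C_peak = exp(−Δx²/(2σ²)) = 0.54 ⇒ Δx = σ·√(−2 ln 0.54) = 0.6171 × 1.110 = 0.6850 m.
Width = 2Δx = 1.37 m.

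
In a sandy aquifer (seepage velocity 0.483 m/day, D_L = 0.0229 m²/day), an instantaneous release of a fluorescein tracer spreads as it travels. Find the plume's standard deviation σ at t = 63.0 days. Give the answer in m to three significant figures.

1.70 m

Dispersive spreading gives a Gaussian with σ² = 2Dt; advection only shifts the center.
σ = √(2 × 0.0229 × 63.0) = 1.70 m.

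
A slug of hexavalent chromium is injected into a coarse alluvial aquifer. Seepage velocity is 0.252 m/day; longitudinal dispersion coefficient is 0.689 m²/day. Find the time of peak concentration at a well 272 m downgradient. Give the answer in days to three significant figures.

For the 1D instantaneous-source solution, setting ∂C/∂t = 0 at fixed x gives v²t² + 2Dt − x² = 0, so t = (√(D² + v²x²) − D)/v².
√(D² + v²x²) = √(0.689² + 0.252² × 272²) = 68.55; v² = 0.063504.
t = (68.55 − 0.689)/0.063504 = 1070 days (vs. the pure-advection estimate x/v = 1080 d).

1070 days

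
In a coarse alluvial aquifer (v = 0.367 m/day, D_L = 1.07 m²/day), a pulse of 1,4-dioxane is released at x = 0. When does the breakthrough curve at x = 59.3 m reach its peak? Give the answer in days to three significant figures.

154 days

For the 1D instantaneous-source solution, setting ∂C/∂t = 0 at fixed x gives v²t² + 2Dt − x² = 0, so t = (√(D² + v²x²) − D)/v².
√(D² + v²x²) = √(1.07² + 0.367² × 59.3²) = 21.79; v² = 0.134689.
t = (21.79 − 1.07)/0.134689 = 154 days (vs. the pure-advection estimate x/v = 162 d).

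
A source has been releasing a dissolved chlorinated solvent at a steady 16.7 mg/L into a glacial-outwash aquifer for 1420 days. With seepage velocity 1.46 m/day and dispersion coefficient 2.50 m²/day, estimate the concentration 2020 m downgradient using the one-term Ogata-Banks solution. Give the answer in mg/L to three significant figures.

12.3 mg/L

For a continuous step input, C/C₀ ≈ ½·erfc((x−vt)/(2√(Dt))).
vt = 1.46 × 1420 = 2073.2 m and 2√(Dt) = 2√(2.50 × 1420) = 119.2 m.
Argument (x−vt)/(2√(Dt)) = (2020 − 2073.2)/119.2 = -0.4463; ½·erfc(-0.4463) = 0.7360.
C = 16.7 × 0.7360 = 12.3 mg/L.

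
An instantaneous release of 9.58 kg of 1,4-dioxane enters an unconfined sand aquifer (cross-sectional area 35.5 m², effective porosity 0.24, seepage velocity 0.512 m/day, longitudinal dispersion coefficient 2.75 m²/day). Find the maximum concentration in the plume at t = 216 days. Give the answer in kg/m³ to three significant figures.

The peak of an instantaneous 1D plume sits at x = vt; there the Gaussian factor is 1 and C_max = M/(n_e·A·√(4πDt)), where n_e·A is the pore area the mass is dissolved in.
√(4πDt) = √(4π × 2.75 × 216) = 86.40 m, so C_max = 9.58/(0.24 × 35.5 × 86.40) = 0.0130 kg/m³.

0.0130 kg/m³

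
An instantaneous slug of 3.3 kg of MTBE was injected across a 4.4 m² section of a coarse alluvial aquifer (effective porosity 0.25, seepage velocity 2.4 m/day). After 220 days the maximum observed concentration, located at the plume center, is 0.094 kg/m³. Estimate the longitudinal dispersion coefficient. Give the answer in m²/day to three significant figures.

At the plume center C_max = M/(n_e·A·√(4πDt)), so D = M²/(4πt·(n_e·A·C_max)²).
n_e·A·C_max = 0.25 × 4.4 × 0.094 = 0.1034 kg/m.
D = 3.3²/(4π × 220 × 0.1034²) = 0.368 m²/day.

0.368 m²/day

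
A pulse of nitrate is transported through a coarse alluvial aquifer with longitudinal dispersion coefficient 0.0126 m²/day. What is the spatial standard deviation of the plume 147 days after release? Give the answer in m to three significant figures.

Dispersive spreading gives a Gaussian with σ² = 2Dt; advection only shifts the center.
σ = √(2 × 0.0126 × 147) = 1.92 m.

1.92 m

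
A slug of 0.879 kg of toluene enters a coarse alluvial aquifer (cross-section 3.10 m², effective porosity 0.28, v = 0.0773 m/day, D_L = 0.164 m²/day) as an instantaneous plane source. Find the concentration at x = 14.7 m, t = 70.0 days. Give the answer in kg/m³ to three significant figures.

For an instantaneous plane source, C(x,t) = M/(n_e·A·√(4πDt)) · exp(−(x−vt)²/(4Dt)), with n_e·A the pore (flow) area.
Plume center vt = 0.0773 × 70.0 = 5.411 m, so the well at 14.7 m is 9.289 m downgradient of the peak.
√(4πDt) = 12.01 m, giving peak height M/(n_e·A·√(4πDt)) = 0.879/(0.28 × 3.10 × 12.01) = 0.08432 kg/m³.
(x−vt)²/(4Dt) = (9.289)²/(4 × 0.164 × 70.0) = 1.879; exp(−1.879) = 0.1527.
C = 0.08432 × 0.1527 = 0.0129 kg/m³.

0.0129 kg/m³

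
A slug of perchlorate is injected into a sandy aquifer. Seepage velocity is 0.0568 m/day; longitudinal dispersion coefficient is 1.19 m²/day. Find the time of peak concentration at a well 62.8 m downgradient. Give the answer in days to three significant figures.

For the 1D instantaneous-source solution, setting ∂C/∂t = 0 at fixed x gives v²t² + 2Dt − x² = 0, so t = (√(D² + v²x²) − D)/v².
√(D² + v²x²) = √(1.19² + 0.0568² × 62.8²) = 3.760; v² = 0.00322624.
t = (3.760 − 1.19)/0.00322624 = 797 days (vs. the pure-advection estimate x/v = 1110 d).

797 days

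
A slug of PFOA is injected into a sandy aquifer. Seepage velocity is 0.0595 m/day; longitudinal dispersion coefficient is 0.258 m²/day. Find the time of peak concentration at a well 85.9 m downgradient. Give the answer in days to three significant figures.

For the 1D instantaneous-source solution, setting ∂C/∂t = 0 at fixed x gives v²t² + 2Dt − x² = 0, so t = (√(D² + v²x²) − D)/v².
√(D² + v²x²) = √(0.258² + 0.0595² × 85.9²) = 5.118; v² = 0.00354025.
t = (5.118 − 0.258)/0.00354025 = 1370 days (vs. the pure-advection estimate x/v = 1440 d).

1370 days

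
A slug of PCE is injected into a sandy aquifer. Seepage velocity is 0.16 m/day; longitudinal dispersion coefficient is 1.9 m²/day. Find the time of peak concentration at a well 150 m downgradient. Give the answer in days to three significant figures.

For the 1D instantaneous-source solution, setting ∂C/∂t = 0 at fixed x gives v²t² + 2Dt − x² = 0, so t = (√(D² + v²x²) − D)/v².
√(D² + v²x²) = √(1.9² + 0.16² × 150²) = 24.08; v² = 0.0256.
t = (24.08 − 1.9)/0.0256 = 866 days (vs. the pure-advection estimate x/v = 938 d).

866 days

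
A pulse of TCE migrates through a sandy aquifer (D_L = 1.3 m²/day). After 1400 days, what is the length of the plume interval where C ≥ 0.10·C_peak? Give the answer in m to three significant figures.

259 m

The plume is Gaussian with σ = √(2Dt) = √(2 × 1.3 × 1400) = 60.33 m.
C/C_peak = exp(−Δx²/(2σ²)) = 0.10 ⇒ Δx = σ·√(−2 ln 0.10) = 60.33 × 2.146 = 129.5 m.
Width = 2Δx = 259 m.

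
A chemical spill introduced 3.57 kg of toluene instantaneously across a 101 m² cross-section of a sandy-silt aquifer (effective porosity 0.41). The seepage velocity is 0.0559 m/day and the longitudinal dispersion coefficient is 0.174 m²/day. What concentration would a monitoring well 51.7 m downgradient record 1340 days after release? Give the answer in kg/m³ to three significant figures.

For an instantaneous plane source, C(x,t) = M/(n_e·A·√(4πDt)) · exp(−(x−vt)²/(4Dt)), with n_e·A the pore (flow) area.
Plume center vt = 0.0559 × 1340 = 74.906 m, so the well at 51.7 m is 23.206 m upgradient of the peak.
√(4πDt) = 54.13 m, giving peak height M/(n_e·A·√(4πDt)) = 3.57/(0.41 × 101 × 54.13) = 0.001593 kg/m³.
(x−vt)²/(4Dt) = (-23.206)²/(4 × 0.174 × 1340) = 0.5774; exp(−0.5774) = 0.5614.
C = 0.001593 × 0.5614 = 0.000894 kg/m³.

0.000894 kg/m³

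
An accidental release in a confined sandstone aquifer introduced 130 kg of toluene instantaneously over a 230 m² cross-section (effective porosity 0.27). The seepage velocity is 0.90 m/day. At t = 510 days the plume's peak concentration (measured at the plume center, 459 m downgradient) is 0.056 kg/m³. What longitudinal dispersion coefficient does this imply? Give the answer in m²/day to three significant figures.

0.218 m²/day

At the plume center C_max = M/(n_e·A·√(4πDt)), so D = M²/(4πt·(n_e·A·C_max)²).
n_e·A·C_max = 0.27 × 230 × 0.056 = 3.478 kg/m.
D = 130²/(4π × 510 × 3.478²) = 0.218 m²/day.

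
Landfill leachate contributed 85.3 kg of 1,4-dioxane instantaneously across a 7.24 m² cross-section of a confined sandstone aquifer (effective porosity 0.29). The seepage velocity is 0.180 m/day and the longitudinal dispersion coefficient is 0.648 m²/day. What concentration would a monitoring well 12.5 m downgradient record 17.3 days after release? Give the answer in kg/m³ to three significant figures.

For an instantaneous plane source, C(x,t) = M/(n_e·A·√(4πDt)) · exp(−(x−vt)²/(4Dt)), with n_e·A the pore (flow) area.
Plume center vt = 0.180 × 17.3 = 3.114 m, so the well at 12.5 m is 9.386 m downgradient of the peak.
√(4πDt) = 11.87 m, giving peak height M/(n_e·A·√(4πDt)) = 85.3/(0.29 × 7.24 × 11.87) = 3.423 kg/m³.
(x−vt)²/(4Dt) = (9.386)²/(4 × 0.648 × 17.3) = 1.965; exp(−1.965) = 0.1402.
C = 3.423 × 0.1402 = 0.480 kg/m³.

0.480 kg/m³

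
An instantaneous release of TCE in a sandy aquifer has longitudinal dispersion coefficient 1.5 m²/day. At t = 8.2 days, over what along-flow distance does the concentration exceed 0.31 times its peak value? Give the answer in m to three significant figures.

15.2 m

The plume is Gaussian with σ = √(2Dt) = √(2 × 1.5 × 8.2) = 4.960 m.
C/C_peak = exp(−Δx²/(2σ²)) = 0.31 ⇒ Δx = σ·√(−2 ln 0.31) = 4.960 × 1.530 = 7.589 m.
Width = 2Δx = 15.2 m.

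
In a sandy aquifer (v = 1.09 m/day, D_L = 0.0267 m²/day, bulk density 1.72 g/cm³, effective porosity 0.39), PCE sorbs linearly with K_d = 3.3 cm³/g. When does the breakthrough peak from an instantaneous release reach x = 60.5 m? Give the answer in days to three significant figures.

Retardation factor R = 1 + ρ_b·K_d/n = 1 + 1.72 × 3.3/0.39 = 15.55.
Sorption retards both mechanisms: v_R = v/R = 0.07010 m/day, D_R = D/R = 0.001717 m²/day.
Peak time from v_R²t² + 2D_R t − x² = 0: t = (√(D_R² + v_R²x²) − D_R)/v_R².
√(D_R² + v_R²x²) = √(0.001717² + 0.07010² × 60.5²) = 4.241; v_R² = 0.004914.
t = (4.241 − 0.001717)/0.004914 = 863 days.

863 days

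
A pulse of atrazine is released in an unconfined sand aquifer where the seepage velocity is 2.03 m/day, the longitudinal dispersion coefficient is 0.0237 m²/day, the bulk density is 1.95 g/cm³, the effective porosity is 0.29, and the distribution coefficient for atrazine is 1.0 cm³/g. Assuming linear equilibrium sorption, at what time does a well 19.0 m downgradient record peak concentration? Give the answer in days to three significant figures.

Retardation factor R = 1 + ρ_b·K_d/n = 1 + 1.95 × 1.0/0.29 = 7.724.
Sorption retards both mechanisms: v_R = v/R = 0.2628 m/day, D_R = D/R = 0.003068 m²/day.
Peak time from v_R²t² + 2D_R t − x² = 0: t = (√(D_R² + v_R²x²) − D_R)/v_R².
√(D_R² + v_R²x²) = √(0.003068² + 0.2628² × 19.0²) = 4.993; v_R² = 0.06906.
t = (4.993 − 0.003068)/0.06906 = 72.3 days.

72.3 days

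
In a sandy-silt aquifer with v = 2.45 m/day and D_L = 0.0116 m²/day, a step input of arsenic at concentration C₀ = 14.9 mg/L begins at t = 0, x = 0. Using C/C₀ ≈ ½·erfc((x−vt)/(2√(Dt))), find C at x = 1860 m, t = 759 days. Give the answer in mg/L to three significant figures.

6.81 mg/L

For a continuous step input, C/C₀ ≈ ½·erfc((x−vt)/(2√(Dt))).
vt = 2.45 × 759 = 1859.55 m and 2√(Dt) = 2√(0.0116 × 759) = 5.934 m.
Argument (x−vt)/(2√(Dt)) = (1860 − 1859.55)/5.934 = 0.07583; ½·erfc(0.07583) = 0.4573.
C = 14.9 × 0.4573 = 6.81 mg/L.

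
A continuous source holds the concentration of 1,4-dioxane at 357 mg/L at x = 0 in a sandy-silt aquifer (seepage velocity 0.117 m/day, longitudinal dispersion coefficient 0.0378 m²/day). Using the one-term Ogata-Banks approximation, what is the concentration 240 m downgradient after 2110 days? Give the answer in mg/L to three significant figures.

252 mg/L

For a continuous step input, C/C₀ ≈ ½·erfc((x−vt)/(2√(Dt))).
vt = 0.117 × 2110 = 246.87 m and 2√(Dt) = 2√(0.0378 × 2110) = 17.86 m.
Argument (x−vt)/(2√(Dt)) = (240 − 246.87)/17.86 = -0.3847; ½·erfc(-0.3847) = 0.7068.
C = 357 × 0.7068 = 252 mg/L.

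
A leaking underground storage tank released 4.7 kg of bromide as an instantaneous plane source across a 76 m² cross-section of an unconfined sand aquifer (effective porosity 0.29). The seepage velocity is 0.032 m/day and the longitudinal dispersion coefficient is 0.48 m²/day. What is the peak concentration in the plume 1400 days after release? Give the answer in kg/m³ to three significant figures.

0.00232 kg/m³

The peak of an instantaneous 1D plume sits at x = vt; there the Gaussian factor is 1 and C_max = M/(n_e·A·√(4πDt)), where n_e·A is the pore area the mass is dissolved in.
√(4πDt) = √(4π × 0.48 × 1400) = 91.89 m, so C_max = 4.7/(0.29 × 76 × 91.89) = 0.00232 kg/m³.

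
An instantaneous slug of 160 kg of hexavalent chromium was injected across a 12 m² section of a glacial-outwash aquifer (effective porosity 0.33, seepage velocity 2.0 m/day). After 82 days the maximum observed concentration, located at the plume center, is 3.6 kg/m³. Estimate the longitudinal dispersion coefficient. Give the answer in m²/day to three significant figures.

0.122 m²/day

At the plume center C_max = M/(n_e·A·√(4πDt)), so D = M²/(4πt·(n_e·A·C_max)²).
n_e·A·C_max = 0.33 × 12 × 3.6 = 14.26 kg/m.
D = 160²/(4π × 82 × 14.26²) = 0.122 m²/day.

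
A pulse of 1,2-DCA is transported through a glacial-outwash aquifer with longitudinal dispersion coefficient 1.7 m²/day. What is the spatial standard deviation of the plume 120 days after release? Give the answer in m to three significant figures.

Dispersive spreading gives a Gaussian with σ² = 2Dt; advection only shifts the center.
σ = √(2 × 1.7 × 120) = 20.2 m.

20.2 m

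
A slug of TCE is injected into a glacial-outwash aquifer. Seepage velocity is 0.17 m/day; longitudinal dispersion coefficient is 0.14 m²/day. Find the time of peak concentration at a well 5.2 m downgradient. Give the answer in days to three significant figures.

For the 1D instantaneous-source solution, setting ∂C/∂t = 0 at fixed x gives v²t² + 2Dt − x² = 0, so t = (√(D² + v²x²) − D)/v².
√(D² + v²x²) = √(0.14² + 0.17² × 5.2²) = 0.8950; v² = 0.0289.
t = (0.8950 − 0.14)/0.0289 = 26.1 days (vs. the pure-advection estimate x/v = 30.6 d).

26.1 days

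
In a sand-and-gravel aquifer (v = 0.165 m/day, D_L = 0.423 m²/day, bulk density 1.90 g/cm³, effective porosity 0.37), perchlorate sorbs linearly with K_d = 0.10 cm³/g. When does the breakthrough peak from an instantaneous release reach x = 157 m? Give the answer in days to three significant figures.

1420 days

Retardation factor R = 1 + ρ_b·K_d/n = 1 + 1.90 × 0.10/0.37 = 1.514.
Sorption retards both mechanisms: v_R = v/R = 0.1090 m/day, D_R = D/R = 0.2794 m²/day.
Peak time from v_R²t² + 2D_R t − x² = 0: t = (√(D_R² + v_R²x²) − D_R)/v_R².
√(D_R² + v_R²x²) = √(0.2794² + 0.1090² × 157²) = 17.12; v_R² = 0.01188.
t = (17.12 − 0.2794)/0.01188 = 1420 days.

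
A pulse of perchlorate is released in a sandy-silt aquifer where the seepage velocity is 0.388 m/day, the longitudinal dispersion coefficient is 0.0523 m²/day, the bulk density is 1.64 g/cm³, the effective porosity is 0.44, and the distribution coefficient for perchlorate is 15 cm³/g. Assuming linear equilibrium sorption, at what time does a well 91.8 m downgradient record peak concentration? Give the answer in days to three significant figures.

13400 days

Retardation factor R = 1 + ρ_b·K_d/n = 1 + 1.64 × 15/0.44 = 56.91.
Sorption retards both mechanisms: v_R = v/R = 0.006818 m/day, D_R = D/R = 0.0009190 m²/day.
Peak time from v_R²t² + 2D_R t − x² = 0: t = (√(D_R² + v_R²x²) − D_R)/v_R².
√(D_R² + v_R²x²) = √(0.0009190² + 0.006818² × 91.8²) = 0.6259; v_R² = 4.649e-05.
t = (0.6259 − 0.0009190)/4.649e-05 = 13400 days.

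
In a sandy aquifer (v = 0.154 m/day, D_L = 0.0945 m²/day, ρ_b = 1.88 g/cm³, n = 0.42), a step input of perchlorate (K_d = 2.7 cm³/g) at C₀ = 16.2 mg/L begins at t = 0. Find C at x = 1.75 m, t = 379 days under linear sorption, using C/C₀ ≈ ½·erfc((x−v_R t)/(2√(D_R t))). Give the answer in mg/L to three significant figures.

Retardation factor R = 1 + ρ_b·K_d/n = 1 + 1.88 × 2.7/0.42 = 13.09.
Sorption retards both mechanisms: v_R = v/R = 0.01176 m/day, D_R = D/R = 0.007219 m²/day.
v_R·t = 0.01176 × 379 = 4.45704 m; 2√(D_R t) = 3.308 m; argument = (1.75 − 4.45704)/3.308 = -0.8183.
C = C₀ × ½·erfc(-0.8183) = 16.2 × 0.8764 = 14.2 mg/L.

14.2 mg/L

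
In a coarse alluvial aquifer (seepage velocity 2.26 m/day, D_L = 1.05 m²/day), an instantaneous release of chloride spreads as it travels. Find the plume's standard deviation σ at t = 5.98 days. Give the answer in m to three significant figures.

3.54 m

Dispersive spreading gives a Gaussian with σ² = 2Dt; advection only shifts the center.
σ = √(2 × 1.05 × 5.98) = 3.54 m.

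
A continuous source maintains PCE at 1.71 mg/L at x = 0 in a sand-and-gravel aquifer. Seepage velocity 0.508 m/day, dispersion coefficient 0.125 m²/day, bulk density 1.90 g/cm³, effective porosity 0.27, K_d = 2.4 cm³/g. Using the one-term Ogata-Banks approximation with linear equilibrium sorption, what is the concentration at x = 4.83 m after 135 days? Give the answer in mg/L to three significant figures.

Retardation factor R = 1 + ρ_b·K_d/n = 1 + 1.90 × 2.4/0.27 = 17.89.
Sorption retards both mechanisms: v_R = v/R = 0.02840 m/day, D_R = D/R = 0.006987 m²/day.
v_R·t = 0.02840 × 135 = 3.834 m; 2√(D_R t) = 1.942 m; argument = (4.83 − 3.834)/1.942 = 0.5129.
C = C₀ × ½·erfc(0.5129) = 1.71 × 0.2341 = 0.400 mg/L.

0.400 mg/L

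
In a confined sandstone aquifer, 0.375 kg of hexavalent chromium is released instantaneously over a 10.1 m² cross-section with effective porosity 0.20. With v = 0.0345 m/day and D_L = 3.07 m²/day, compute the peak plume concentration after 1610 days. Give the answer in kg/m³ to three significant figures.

The peak of an instantaneous 1D plume sits at x = vt; there the Gaussian factor is 1 and C_max = M/(n_e·A·√(4πDt)), where n_e·A is the pore area the mass is dissolved in.
√(4πDt) = √(4π × 3.07 × 1610) = 249.2 m, so C_max = 0.375/(0.20 × 10.1 × 249.2) = 0.000745 kg/m³.

0.000745 kg/m³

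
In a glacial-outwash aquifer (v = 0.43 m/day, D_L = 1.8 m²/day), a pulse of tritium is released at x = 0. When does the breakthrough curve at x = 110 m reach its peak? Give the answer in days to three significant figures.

246 days

For the 1D instantaneous-source solution, setting ∂C/∂t = 0 at fixed x gives v²t² + 2Dt − x² = 0, so t = (√(D² + v²x²) − D)/v².
√(D² + v²x²) = √(1.8² + 0.43² × 110²) = 47.33; v² = 0.1849.
t = (47.33 − 1.8)/0.1849 = 246 days (vs. the pure-advection estimate x/v = 256 d).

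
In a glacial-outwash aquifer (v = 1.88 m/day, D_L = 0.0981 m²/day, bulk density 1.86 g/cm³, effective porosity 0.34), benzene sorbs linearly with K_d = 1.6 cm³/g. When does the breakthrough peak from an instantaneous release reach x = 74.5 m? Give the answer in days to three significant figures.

386 days

Retardation factor R = 1 + ρ_b·K_d/n = 1 + 1.86 × 1.6/0.34 = 9.753.
Sorption retards both mechanisms: v_R = v/R = 0.1928 m/day, D_R = D/R = 0.01006 m²/day.
Peak time from v_R²t² + 2D_R t − x² = 0: t = (√(D_R² + v_R²x²) − D_R)/v_R².
√(D_R² + v_R²x²) = √(0.01006² + 0.1928² × 74.5²) = 14.36; v_R² = 0.03717.
t = (14.36 − 0.01006)/0.03717 = 386 days.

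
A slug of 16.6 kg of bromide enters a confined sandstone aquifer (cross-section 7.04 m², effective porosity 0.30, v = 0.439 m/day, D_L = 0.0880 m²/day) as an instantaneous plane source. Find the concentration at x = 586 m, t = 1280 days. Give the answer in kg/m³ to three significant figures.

For an instantaneous plane source, C(x,t) = M/(n_e·A·√(4πDt)) · exp(−(x−vt)²/(4Dt)), with n_e·A the pore (flow) area.
Plume center vt = 0.439 × 1280 = 561.92 m, so the well at 586 m is 24.08 m downgradient of the peak.
√(4πDt) = 37.62 m, giving peak height M/(n_e·A·√(4πDt)) = 16.6/(0.30 × 7.04 × 37.62) = 0.2089 kg/m³.
(x−vt)²/(4Dt) = (24.08)²/(4 × 0.0880 × 1280) = 1.287; exp(−1.287) = 0.2761.
C = 0.2089 × 0.2761 = 0.0577 kg/m³.

0.0577 kg/m³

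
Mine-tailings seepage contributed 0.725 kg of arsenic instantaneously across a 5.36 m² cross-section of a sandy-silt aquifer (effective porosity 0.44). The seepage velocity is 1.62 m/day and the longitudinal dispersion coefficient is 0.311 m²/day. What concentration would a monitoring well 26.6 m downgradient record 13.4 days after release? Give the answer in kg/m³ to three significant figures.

For an instantaneous plane source, C(x,t) = M/(n_e·A·√(4πDt)) · exp(−(x−vt)²/(4Dt)), with n_e·A the pore (flow) area.
Plume center vt = 1.62 × 13.4 = 21.708 m, so the well at 26.6 m is 4.892 m downgradient of the peak.
√(4πDt) = 7.237 m, giving peak height M/(n_e·A·√(4πDt)) = 0.725/(0.44 × 5.36 × 7.237) = 0.04248 kg/m³.
(x−vt)²/(4Dt) = (4.892)²/(4 × 0.311 × 13.4) = 1.436; exp(−1.436) = 0.2379.
C = 0.04248 × 0.2379 = 0.0101 kg/m³.

0.0101 kg/m³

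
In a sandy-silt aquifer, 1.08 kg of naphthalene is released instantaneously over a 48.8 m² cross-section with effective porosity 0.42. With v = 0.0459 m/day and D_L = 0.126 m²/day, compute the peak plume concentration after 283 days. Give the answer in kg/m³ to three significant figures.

The peak of an instantaneous 1D plume sits at x = vt; there the Gaussian factor is 1 and C_max = M/(n_e·A·√(4πDt)), where n_e·A is the pore area the mass is dissolved in.
√(4πDt) = √(4π × 0.126 × 283) = 21.17 m, so C_max = 1.08/(0.42 × 48.8 × 21.17) = 0.00249 kg/m³.

0.00249 kg/m³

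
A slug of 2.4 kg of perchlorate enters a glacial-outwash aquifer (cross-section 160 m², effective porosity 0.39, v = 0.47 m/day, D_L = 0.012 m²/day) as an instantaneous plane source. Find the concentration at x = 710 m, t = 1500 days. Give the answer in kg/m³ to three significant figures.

0.00181 kg/m³

For an instantaneous plane source, C(x,t) = M/(n_e·A·√(4πDt)) · exp(−(x−vt)²/(4Dt)), with n_e·A the pore (flow) area.
Plume center vt = 0.47 × 1500 = 705 m, so the well at 710 m is 5 m downgradient of the peak.
√(4πDt) = 15.04 m, giving peak height M/(n_e·A·√(4πDt)) = 2.4/(0.39 × 160 × 15.04) = 0.002557 kg/m³.
(x−vt)²/(4Dt) = (5)²/(4 × 0.012 × 1500) = 0.3472; exp(−0.3472) = 0.7067.
C = 0.002557 × 0.7067 = 0.00181 kg/m³.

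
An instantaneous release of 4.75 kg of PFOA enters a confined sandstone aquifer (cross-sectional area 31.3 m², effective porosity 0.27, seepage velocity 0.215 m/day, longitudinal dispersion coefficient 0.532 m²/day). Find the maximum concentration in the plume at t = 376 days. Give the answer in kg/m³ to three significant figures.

The peak of an instantaneous 1D plume sits at x = vt; there the Gaussian factor is 1 and C_max = M/(n_e·A·√(4πDt)), where n_e·A is the pore area the mass is dissolved in.
√(4πDt) = √(4π × 0.532 × 376) = 50.14 m, so C_max = 4.75/(0.27 × 31.3 × 50.14) = 0.0112 kg/m³.

0.0112 kg/m³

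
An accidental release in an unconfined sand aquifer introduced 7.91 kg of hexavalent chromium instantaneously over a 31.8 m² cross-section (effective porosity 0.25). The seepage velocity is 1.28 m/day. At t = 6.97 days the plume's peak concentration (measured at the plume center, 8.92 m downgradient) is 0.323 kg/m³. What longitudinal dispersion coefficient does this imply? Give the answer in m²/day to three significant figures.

0.108 m²/day

At the plume center C_max = M/(n_e·A·√(4πDt)), so D = M²/(4πt·(n_e·A·C_max)²).
n_e·A·C_max = 0.25 × 31.8 × 0.323 = 2.568 kg/m.
D = 7.91²/(4π × 6.97 × 2.568²) = 0.108 m²/day.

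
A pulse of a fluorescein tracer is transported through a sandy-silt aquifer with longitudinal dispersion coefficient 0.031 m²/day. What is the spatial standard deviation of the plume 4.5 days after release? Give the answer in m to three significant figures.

Dispersive spreading gives a Gaussian with σ² = 2Dt; advection only shifts the center.
σ = √(2 × 0.031 × 4.5) = 0.528 m.

0.528 m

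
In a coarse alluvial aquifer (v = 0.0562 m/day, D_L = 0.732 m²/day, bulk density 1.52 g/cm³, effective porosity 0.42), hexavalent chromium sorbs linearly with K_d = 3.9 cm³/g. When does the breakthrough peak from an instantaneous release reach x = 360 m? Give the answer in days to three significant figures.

Retardation factor R = 1 + ρ_b·K_d/n = 1 + 1.52 × 3.9/0.42 = 15.11.
Sorption retards both mechanisms: v_R = v/R = 0.003719 m/day, D_R = D/R = 0.04844 m²/day.
Peak time from v_R²t² + 2D_R t − x² = 0: t = (√(D_R² + v_R²x²) − D_R)/v_R².
√(D_R² + v_R²x²) = √(0.04844² + 0.003719² × 360²) = 1.340; v_R² = 1.383e-05.
t = (1.340 − 0.04844)/1.383e-05 = 93400 days.

93400 days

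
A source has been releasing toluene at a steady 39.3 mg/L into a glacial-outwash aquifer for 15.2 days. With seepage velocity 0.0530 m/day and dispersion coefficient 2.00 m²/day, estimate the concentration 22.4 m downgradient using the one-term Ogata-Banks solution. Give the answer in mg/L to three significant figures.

0.110 mg/L

For a continuous step input, C/C₀ ≈ ½·erfc((x−vt)/(2√(Dt))).
vt = 0.0530 × 15.2 = 0.8056 m and 2√(Dt) = 2√(2.00 × 15.2) = 11.03 m.
Argument (x−vt)/(2√(Dt)) = (22.4 − 0.8056)/11.03 = 1.958; ½·erfc(1.958) = 0.002811.
C = 39.3 × 0.002811 = 0.110 mg/L.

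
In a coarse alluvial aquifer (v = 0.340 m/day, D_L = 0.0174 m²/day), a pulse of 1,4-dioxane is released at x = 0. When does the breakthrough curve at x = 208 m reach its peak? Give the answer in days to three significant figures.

For the 1D instantaneous-source solution, setting ∂C/∂t = 0 at fixed x gives v²t² + 2Dt − x² = 0, so t = (√(D² + v²x²) − D)/v².
√(D² + v²x²) = √(0.0174² + 0.340² × 208²) = 70.72; v² = 0.1156.
t = (70.72 − 0.0174)/0.1156 = 612 days (vs. the pure-advection estimate x/v = 612 d).

612 days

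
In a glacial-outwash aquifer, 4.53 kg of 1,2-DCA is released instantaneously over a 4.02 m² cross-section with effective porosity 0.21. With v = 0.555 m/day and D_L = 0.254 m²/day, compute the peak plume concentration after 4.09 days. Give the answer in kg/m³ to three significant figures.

The peak of an instantaneous 1D plume sits at x = vt; there the Gaussian factor is 1 and C_max = M/(n_e·A·√(4πDt)), where n_e·A is the pore area the mass is dissolved in.
√(4πDt) = √(4π × 0.254 × 4.09) = 3.613 m, so C_max = 4.53/(0.21 × 4.02 × 3.613) = 1.49 kg/m³.

1.49 kg/m³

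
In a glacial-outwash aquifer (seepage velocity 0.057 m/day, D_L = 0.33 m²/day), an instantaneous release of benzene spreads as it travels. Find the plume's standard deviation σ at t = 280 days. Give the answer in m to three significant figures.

13.6 m

Dispersive spreading gives a Gaussian with σ² = 2Dt; advection only shifts the center.
σ = √(2 × 0.33 × 280) = 13.6 m.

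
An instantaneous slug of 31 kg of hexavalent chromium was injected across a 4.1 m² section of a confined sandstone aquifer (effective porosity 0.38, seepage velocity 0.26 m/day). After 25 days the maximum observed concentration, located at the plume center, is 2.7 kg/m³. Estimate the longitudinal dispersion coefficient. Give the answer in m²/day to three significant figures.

At the plume center C_max = M/(n_e·A·√(4πDt)), so D = M²/(4πt·(n_e·A·C_max)²).
n_e·A·C_max = 0.38 × 4.1 × 2.7 = 4.207 kg/m.
D = 31²/(4π × 25 × 4.207²) = 0.173 m²/day.

0.173 m²/day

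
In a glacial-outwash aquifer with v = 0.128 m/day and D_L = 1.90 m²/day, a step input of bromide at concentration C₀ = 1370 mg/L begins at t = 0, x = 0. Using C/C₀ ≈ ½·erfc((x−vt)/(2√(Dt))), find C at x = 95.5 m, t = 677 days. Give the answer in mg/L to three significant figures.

For a continuous step input, C/C₀ ≈ ½·erfc((x−vt)/(2√(Dt))).
vt = 0.128 × 677 = 86.656 m and 2√(Dt) = 2√(1.90 × 677) = 71.73 m.
Argument (x−vt)/(2√(Dt)) = (95.5 − 86.656)/71.73 = 0.1233; ½·erfc(0.1233) = 0.4308.
C = 1370 × 0.4308 = 590 mg/L.

590 mg/L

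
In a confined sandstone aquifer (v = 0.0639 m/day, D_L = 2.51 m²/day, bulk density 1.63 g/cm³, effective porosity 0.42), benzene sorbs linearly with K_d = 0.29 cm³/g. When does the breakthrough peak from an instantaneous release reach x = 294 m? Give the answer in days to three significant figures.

Retardation factor R = 1 + ρ_b·K_d/n = 1 + 1.63 × 0.29/0.42 = 2.125.
Sorption retards both mechanisms: v_R = v/R = 0.03007 m/day, D_R = D/R = 1.181 m²/day.
Peak time from v_R²t² + 2D_R t − x² = 0: t = (√(D_R² + v_R²x²) − D_R)/v_R².
√(D_R² + v_R²x²) = √(1.181² + 0.03007² × 294²) = 8.919; v_R² = 0.0009042.
t = (8.919 − 1.181)/0.0009042 = 8560 days.

8560 days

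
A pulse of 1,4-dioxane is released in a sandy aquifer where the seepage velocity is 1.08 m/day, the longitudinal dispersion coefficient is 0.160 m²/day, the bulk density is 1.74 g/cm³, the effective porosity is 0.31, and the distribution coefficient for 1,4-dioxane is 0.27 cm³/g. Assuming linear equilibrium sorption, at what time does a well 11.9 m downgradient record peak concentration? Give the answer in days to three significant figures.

27.4 days

Retardation factor R = 1 + ρ_b·K_d/n = 1 + 1.74 × 0.27/0.31 = 2.515.
Sorption retards both mechanisms: v_R = v/R = 0.4294 m/day, D_R = D/R = 0.06362 m²/day.
Peak time from v_R²t² + 2D_R t − x² = 0: t = (√(D_R² + v_R²x²) − D_R)/v_R².
√(D_R² + v_R²x²) = √(0.06362² + 0.4294² × 11.9²) = 5.110; v_R² = 0.1844.
t = (5.110 − 0.06362)/0.1844 = 27.4 days.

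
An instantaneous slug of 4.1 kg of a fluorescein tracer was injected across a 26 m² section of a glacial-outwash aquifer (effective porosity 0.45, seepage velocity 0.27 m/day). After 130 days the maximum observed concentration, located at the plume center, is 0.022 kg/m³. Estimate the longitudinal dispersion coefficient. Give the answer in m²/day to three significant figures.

0.155 m²/day

At the plume center C_max = M/(n_e·A·√(4πDt)), so D = M²/(4πt·(n_e·A·C_max)²).
n_e·A·C_max = 0.45 × 26 × 0.022 = 0.2574 kg/m.
D = 4.1²/(4π × 130 × 0.2574²) = 0.155 m²/day.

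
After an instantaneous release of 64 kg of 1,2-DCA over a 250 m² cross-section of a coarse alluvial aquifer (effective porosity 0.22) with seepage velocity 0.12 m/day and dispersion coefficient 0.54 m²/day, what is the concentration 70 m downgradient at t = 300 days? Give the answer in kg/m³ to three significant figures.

0.00433 kg/m³

For an instantaneous plane source, C(x,t) = M/(n_e·A·√(4πDt)) · exp(−(x−vt)²/(4Dt)), with n_e·A the pore (flow) area.
Plume center vt = 0.12 × 300 = 36 m, so the well at 70 m is 34 m downgradient of the peak.
√(4πDt) = 45.12 m, giving peak height M/(n_e·A·√(4πDt)) = 64/(0.22 × 250 × 45.12) = 0.02579 kg/m³.
(x−vt)²/(4Dt) = (34)²/(4 × 0.54 × 300) = 1.784; exp(−1.784) = 0.1680.
C = 0.02579 × 0.1680 = 0.00433 kg/m³.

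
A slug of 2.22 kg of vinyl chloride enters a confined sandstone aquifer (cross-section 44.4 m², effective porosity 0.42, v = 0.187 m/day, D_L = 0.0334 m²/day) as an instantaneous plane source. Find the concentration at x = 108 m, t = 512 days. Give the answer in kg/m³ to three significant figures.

For an instantaneous plane source, C(x,t) = M/(n_e·A·√(4πDt)) · exp(−(x−vt)²/(4Dt)), with n_e·A the pore (flow) area.
Plume center vt = 0.187 × 512 = 95.744 m, so the well at 108 m is 12.256 m downgradient of the peak.
√(4πDt) = 14.66 m, giving peak height M/(n_e·A·√(4πDt)) = 2.22/(0.42 × 44.4 × 14.66) = 0.008121 kg/m³.
(x−vt)²/(4Dt) = (12.256)²/(4 × 0.0334 × 512) = 2.196; exp(−2.196) = 0.1112.
C = 0.008121 × 0.1112 = 0.000903 kg/m³.

0.000903 kg/m³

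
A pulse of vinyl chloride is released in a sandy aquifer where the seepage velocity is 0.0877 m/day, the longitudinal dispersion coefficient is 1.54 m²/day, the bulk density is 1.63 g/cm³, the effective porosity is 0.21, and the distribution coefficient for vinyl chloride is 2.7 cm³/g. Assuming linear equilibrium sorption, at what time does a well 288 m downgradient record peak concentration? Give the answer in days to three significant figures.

67800 days

Retardation factor R = 1 + ρ_b·K_d/n = 1 + 1.63 × 2.7/0.21 = 21.96.
Sorption retards both mechanisms: v_R = v/R = 0.003994 m/day, D_R = D/R = 0.07013 m²/day.
Peak time from v_R²t² + 2D_R t − x² = 0: t = (√(D_R² + v_R²x²) − D_R)/v_R².
√(D_R² + v_R²x²) = √(0.07013² + 0.003994² × 288²) = 1.152; v_R² = 1.595e-05.
t = (1.152 − 0.07013)/1.595e-05 = 67800 days.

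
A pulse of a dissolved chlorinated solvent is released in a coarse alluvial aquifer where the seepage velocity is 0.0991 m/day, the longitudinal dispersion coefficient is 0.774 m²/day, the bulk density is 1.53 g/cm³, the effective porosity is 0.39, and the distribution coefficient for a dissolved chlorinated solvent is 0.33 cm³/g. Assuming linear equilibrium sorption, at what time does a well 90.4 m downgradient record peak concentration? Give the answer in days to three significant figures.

1920 days

Retardation factor R = 1 + ρ_b·K_d/n = 1 + 1.53 × 0.33/0.39 = 2.295.
Sorption retards both mechanisms: v_R = v/R = 0.04318 m/day, D_R = D/R = 0.3373 m²/day.
Peak time from v_R²t² + 2D_R t − x² = 0: t = (√(D_R² + v_R²x²) − D_R)/v_R².
√(D_R² + v_R²x²) = √(0.3373² + 0.04318² × 90.4²) = 3.918; v_R² = 0.001865.
t = (3.918 − 0.3373)/0.001865 = 1920 days.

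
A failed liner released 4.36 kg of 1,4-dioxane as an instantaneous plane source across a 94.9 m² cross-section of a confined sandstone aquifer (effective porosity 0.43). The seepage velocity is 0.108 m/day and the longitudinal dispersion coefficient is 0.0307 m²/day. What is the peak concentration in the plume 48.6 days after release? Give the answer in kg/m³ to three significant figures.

The peak of an instantaneous 1D plume sits at x = vt; there the Gaussian factor is 1 and C_max = M/(n_e·A·√(4πDt)), where n_e·A is the pore area the mass is dissolved in.
√(4πDt) = √(4π × 0.0307 × 48.6) = 4.330 m, so C_max = 4.36/(0.43 × 94.9 × 4.330) = 0.0247 kg/m³.

0.0247 kg/m³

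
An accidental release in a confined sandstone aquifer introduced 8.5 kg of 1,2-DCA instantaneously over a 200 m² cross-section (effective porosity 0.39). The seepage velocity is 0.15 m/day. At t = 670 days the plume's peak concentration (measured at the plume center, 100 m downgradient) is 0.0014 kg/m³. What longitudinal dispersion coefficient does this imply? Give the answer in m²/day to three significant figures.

At the plume center C_max = M/(n_e·A·√(4πDt)), so D = M²/(4πt·(n_e·A·C_max)²).
n_e·A·C_max = 0.39 × 200 × 0.0014 = 0.1092 kg/m.
D = 8.5²/(4π × 670 × 0.1092²) = 0.720 m²/day.

0.720 m²/day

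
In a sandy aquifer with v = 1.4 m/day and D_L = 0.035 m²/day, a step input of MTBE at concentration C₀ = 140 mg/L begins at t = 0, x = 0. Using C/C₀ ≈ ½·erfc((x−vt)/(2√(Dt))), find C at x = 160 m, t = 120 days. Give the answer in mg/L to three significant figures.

For a continuous step input, C/C₀ ≈ ½·erfc((x−vt)/(2√(Dt))).
vt = 1.4 × 120 = 168 m and 2√(Dt) = 2√(0.035 × 120) = 4.099 m.
Argument (x−vt)/(2√(Dt)) = (160 − 168)/4.099 = -1.952; ½·erfc(-1.952) = 0.9971.
C = 140 × 0.9971 = 140 mg/L.

140 mg/L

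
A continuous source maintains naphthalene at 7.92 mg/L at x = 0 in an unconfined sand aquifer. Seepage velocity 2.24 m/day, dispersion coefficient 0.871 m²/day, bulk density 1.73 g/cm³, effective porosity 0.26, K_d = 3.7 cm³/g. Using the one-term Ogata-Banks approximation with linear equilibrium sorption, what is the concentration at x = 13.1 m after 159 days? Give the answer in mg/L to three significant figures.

4.72 mg/L

Retardation factor R = 1 + ρ_b·K_d/n = 1 + 1.73 × 3.7/0.26 = 25.62.
Sorption retards both mechanisms: v_R = v/R = 0.08743 m/day, D_R = D/R = 0.03400 m²/day.
v_R·t = 0.08743 × 159 = 13.90137 m; 2√(D_R t) = 4.650 m; argument = (13.1 − 13.90137)/4.650 = -0.1723.
C = C₀ × ½·erfc(-0.1723) = 7.92 × 0.5963 = 4.72 mg/L.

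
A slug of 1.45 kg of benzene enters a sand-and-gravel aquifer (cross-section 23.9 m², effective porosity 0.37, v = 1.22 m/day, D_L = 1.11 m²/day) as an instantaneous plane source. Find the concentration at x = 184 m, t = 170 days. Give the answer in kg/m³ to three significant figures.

For an instantaneous plane source, C(x,t) = M/(n_e·A·√(4πDt)) · exp(−(x−vt)²/(4Dt)), with n_e·A the pore (flow) area.
Plume center vt = 1.22 × 170 = 207.4 m, so the well at 184 m is 23.4 m upgradient of the peak.
√(4πDt) = 48.70 m, giving peak height M/(n_e·A·√(4πDt)) = 1.45/(0.37 × 23.9 × 48.70) = 0.003367 kg/m³.
(x−vt)²/(4Dt) = (-23.4)²/(4 × 1.11 × 170) = 0.7254; exp(−0.7254) = 0.4841.
C = 0.003367 × 0.4841 = 0.00163 kg/m³.

0.00163 kg/m³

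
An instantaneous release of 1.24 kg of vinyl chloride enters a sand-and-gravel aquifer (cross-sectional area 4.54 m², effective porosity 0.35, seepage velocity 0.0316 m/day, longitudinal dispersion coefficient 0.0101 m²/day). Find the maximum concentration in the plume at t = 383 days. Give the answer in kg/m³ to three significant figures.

0.112 kg/m³

The peak of an instantaneous 1D plume sits at x = vt; there the Gaussian factor is 1 and C_max = M/(n_e·A·√(4πDt)), where n_e·A is the pore area the mass is dissolved in.
√(4πDt) = √(4π × 0.0101 × 383) = 6.972 m, so C_max = 1.24/(0.35 × 4.54 × 6.972) = 0.112 kg/m³.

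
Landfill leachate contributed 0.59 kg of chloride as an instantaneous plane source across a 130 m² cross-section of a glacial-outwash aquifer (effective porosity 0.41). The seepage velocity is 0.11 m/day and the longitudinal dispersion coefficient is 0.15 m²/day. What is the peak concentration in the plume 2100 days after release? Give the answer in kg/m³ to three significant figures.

The peak of an instantaneous 1D plume sits at x = vt; there the Gaussian factor is 1 and C_max = M/(n_e·A·√(4πDt)), where n_e·A is the pore area the mass is dissolved in.
√(4πDt) = √(4π × 0.15 × 2100) = 62.92 m, so C_max = 0.59/(0.41 × 130 × 62.92) = 0.000176 kg/m³.

0.000176 kg/m³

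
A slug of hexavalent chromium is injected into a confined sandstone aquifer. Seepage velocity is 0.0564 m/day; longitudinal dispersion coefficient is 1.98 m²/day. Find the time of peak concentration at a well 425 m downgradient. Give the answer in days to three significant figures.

For the 1D instantaneous-source solution, setting ∂C/∂t = 0 at fixed x gives v²t² + 2Dt − x² = 0, so t = (√(D² + v²x²) − D)/v².
√(D² + v²x²) = √(1.98² + 0.0564² × 425²) = 24.05; v² = 0.00318096.
t = (24.05 − 1.98)/0.00318096 = 6940 days (vs. the pure-advection estimate x/v = 7540 d).

6940 days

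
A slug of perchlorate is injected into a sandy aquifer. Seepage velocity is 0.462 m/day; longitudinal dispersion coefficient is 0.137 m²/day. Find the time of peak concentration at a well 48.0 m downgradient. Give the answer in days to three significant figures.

For the 1D instantaneous-source solution, setting ∂C/∂t = 0 at fixed x gives v²t² + 2Dt − x² = 0, so t = (√(D² + v²x²) − D)/v².
√(D² + v²x²) = √(0.137² + 0.462² × 48.0²) = 22.18; v² = 0.213444.
t = (22.18 − 0.137)/0.213444 = 103 days (vs. the pure-advection estimate x/v = 104 d).

103 days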